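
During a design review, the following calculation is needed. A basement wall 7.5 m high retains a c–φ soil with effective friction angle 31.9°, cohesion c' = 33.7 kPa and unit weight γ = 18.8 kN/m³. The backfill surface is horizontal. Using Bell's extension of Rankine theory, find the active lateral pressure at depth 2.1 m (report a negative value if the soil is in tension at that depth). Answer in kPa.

-25.3 kPa

K_a = (1 − sin φ)/(1 + sin φ) = 0.3085.
σ_a = K_a γ z − 2c√K_a = 0.3085×18.8×2.1 − 2×33.7×0.5555 = -25.26 kPa.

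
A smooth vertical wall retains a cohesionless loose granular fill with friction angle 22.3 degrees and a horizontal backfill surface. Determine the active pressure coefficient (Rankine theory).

0.450

K_a = tan²(45° − φ/2) = tan²(33.85°) = 0.4498.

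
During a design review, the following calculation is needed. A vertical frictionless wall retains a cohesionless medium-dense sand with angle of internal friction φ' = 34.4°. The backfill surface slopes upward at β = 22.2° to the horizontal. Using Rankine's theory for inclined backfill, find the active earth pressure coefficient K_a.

0.348

K_a = cos β · (cos β − √(cos²β − cos²φ)) / (cos β + √(cos²β − cos²φ)).
cos β = 0.9259, cos φ = 0.8251, √(cos²β − cos²φ) = 0.4200.
K_a = 0.9259 × (0.9259 − 0.4200)/(0.9259 + 0.4200) = 0.3480.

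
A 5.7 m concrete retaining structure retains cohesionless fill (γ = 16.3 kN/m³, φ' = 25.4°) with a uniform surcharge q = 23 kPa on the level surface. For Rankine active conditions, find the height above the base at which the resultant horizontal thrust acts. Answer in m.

K_a = 0.3996.
Triangular part P₁ = ½K_aγH² = 105.8 at H/3 = 1.900 m; rectangular part P₂ = K_a q H = 52.39 at H/2 = 2.850 m.
ȳ = (P₁·1.900 + P₂·2.850)/(P₁+P₂) = 2.215 m.

2.21 m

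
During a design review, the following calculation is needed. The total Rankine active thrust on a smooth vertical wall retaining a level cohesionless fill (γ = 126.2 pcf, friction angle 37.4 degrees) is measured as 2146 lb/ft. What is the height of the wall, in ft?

11.8 ft

K_a = 0.2443. P_a = ½ K_a γ H² ⇒ H = √(2P_a/(K_a γ)).
H = √(2×2146/(0.2443×126.2)) = 11.80 ft.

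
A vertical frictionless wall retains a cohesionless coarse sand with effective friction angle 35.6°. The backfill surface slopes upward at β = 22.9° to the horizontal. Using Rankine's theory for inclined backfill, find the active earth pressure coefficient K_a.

K_a = cos β · (cos β − √(cos²β − cos²φ)) / (cos β + √(cos²β − cos²φ)).
cos β = 0.9212, cos φ = 0.8131, √(cos²β − cos²φ) = 0.4330.
K_a = 0.9212 × (0.9212 − 0.4330)/(0.9212 + 0.4330) = 0.3321.

0.332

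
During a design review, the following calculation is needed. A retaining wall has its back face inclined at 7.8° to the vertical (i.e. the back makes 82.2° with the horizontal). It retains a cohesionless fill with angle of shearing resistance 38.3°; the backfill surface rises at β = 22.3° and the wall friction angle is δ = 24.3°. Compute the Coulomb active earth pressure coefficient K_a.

0.373

K_a = sin²(α+φ) / [sin²α · sin(α−δ) · (1 + √{sin(φ+δ)sin(φ−β) / (sin(α−δ)sin(α+β))})²].
With α = 82.2°, φ = 38.3°, δ = 24.3°, β = 22.3°: K_a = 0.3734.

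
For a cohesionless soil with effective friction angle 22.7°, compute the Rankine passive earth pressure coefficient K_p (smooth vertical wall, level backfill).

2.26

K_p = (1 + sin φ)/(1 − sin φ) = tan²(45° + 22.7°/2) = 2.257.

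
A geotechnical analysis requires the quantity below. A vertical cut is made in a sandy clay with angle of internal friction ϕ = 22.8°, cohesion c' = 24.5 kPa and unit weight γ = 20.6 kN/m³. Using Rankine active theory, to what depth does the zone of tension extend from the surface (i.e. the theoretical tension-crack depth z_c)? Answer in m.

3.58 m

K_a = tan²(45° − 22.8°/2) = 0.4414; √K_a = 0.6644.
The active pressure is zero where K_a γ z = 2c√K_a, so z_c = 2c/(γ√K_a) = 2×24.5/(20.6×0.6644) = 3.580 m.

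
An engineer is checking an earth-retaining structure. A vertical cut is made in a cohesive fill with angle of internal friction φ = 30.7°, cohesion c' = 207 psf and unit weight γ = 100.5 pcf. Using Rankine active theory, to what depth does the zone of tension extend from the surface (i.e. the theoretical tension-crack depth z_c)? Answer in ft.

K_a = tan²(45° − 30.7°/2) = 0.3240; √K_a = 0.5692.
The active pressure is zero where K_a γ z = 2c√K_a, so z_c = 2c/(γ√K_a) = 2×207/(100.5×0.5692) = 7.237 ft.

7.24 ft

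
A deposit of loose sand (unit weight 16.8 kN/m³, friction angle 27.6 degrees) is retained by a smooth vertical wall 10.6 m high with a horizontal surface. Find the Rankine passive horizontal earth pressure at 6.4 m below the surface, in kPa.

K_p = (1 + sin φ)/(1 − sin φ) = 2.726.
σ_h = K_p γ z = 2.726 × 16.8 × 6.4 = 293.1 kPa.

293 kPa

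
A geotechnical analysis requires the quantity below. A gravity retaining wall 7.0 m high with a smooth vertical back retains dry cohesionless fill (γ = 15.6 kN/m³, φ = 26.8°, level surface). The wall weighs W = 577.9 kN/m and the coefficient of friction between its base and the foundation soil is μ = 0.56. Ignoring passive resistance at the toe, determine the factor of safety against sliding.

2.24

K_a = tan²(45° − 26.8°/2) = 0.3785.
P_a = ½K_aγH² = 0.5×0.3785×15.6×7.0² = 144.7 kN/m, acting at H/3 = 2.333 m above the base.
FS_sliding = μW / P_a = 0.56×577.9 / 144.7 = 2.237.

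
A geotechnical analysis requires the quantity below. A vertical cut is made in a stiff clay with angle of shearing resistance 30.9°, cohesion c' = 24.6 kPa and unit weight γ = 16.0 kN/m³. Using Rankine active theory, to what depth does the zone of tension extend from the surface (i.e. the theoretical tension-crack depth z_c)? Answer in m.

K_a = tan²(45° − 30.9°/2) = 0.3214; √K_a = 0.5669.
The active pressure is zero where K_a γ z = 2c√K_a, so z_c = 2c/(γ√K_a) = 2×24.6/(16.0×0.5669) = 5.424 m.

5.42 m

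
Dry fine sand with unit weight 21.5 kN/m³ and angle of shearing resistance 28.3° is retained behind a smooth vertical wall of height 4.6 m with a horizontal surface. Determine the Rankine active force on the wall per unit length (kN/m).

81.2 kN/m

K_a = tan²(45° − φ/2) = 0.3568.
P_a = ½ K_a γ H² = 0.5 × 0.3568 × 21.5 × 4.6² = 81.15 kN/m.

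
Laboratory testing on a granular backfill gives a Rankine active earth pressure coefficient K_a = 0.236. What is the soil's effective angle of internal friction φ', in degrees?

38.2°

K_a = tan²(45° − φ/2) ⇒ 45° − φ/2 = arctan(√0.236) = 25.91°.
φ = 2(45° − 25.91°) = 38.18°.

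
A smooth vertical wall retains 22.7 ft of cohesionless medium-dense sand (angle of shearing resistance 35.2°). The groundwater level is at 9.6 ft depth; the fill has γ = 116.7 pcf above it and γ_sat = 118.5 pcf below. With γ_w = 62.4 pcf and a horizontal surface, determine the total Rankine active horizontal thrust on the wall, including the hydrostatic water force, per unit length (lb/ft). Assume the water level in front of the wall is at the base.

K_a = tan²(45° − φ/2) = 0.2687.
γ' = 118.5 − 62.4 = 56.10 pcf. Depth below WT = 13.1 ft.
σ'_h at WT = K_a γ d_w = 301.0 psf; at base = 301.0 + K_a γ' × 13.1 = 498.5 psf.
P₁ (0–9.6 ft) = ½×301.0×9.6 = 1445. P₂ (9.6–22.7 ft) = ½(301.0+498.5)×13.1 = 5237.
P_w = ½ γ_w h₂² = 0.5×62.4×13.1² = 5354. Total = 1445+5237+5354 = 12040 lb/ft.

12000 lb/ft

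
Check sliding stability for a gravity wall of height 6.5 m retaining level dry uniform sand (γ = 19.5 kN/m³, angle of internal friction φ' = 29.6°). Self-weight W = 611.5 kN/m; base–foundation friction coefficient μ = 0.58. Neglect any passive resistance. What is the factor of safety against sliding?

K_a = tan²(45° − 29.6°/2) = 0.3387.
P_a = ½K_aγH² = 0.5×0.3387×19.5×6.5² = 139.5 kN/m, acting at H/3 = 2.167 m above the base.
FS_sliding = μW / P_a = 0.58×611.5 / 139.5 = 2.542.

2.54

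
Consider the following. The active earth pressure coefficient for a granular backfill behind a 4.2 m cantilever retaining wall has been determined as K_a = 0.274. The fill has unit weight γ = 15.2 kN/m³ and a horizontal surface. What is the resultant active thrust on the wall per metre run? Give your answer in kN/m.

P = ½ K_a γ H² = 0.5 × 0.274 × 15.2 × 4.2² = 36.73 kN/m.

36.7 kN/m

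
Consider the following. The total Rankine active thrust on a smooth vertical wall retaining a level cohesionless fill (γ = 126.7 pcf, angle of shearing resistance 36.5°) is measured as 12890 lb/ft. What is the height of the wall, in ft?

28.3 ft

K_a = 0.2541. P_a = ½ K_a γ H² ⇒ H = √(2P_a/(K_a γ)).
H = √(2×12890/(0.2541×126.7)) = 28.30 ft.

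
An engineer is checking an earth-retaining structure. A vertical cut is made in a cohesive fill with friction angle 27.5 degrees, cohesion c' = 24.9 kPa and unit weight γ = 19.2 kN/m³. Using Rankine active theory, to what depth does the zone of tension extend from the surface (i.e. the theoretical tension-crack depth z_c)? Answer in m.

4.27 m

K_a = tan²(45° − 27.5°/2) = 0.3682; √K_a = 0.6068.
The active pressure is zero where K_a γ z = 2c√K_a, so z_c = 2c/(γ√K_a) = 2×24.9/(19.2×0.6068) = 4.274 m.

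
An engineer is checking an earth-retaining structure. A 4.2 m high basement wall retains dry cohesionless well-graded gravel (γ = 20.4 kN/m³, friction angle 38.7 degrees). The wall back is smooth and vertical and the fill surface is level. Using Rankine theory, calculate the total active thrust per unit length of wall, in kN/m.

K_a = tan²(45° − φ/2) = 0.2306.
P_a = ½ K_a γ H² = 0.5 × 0.2306 × 20.4 × 4.2² = 41.49 kN/m.

41.5 kN/m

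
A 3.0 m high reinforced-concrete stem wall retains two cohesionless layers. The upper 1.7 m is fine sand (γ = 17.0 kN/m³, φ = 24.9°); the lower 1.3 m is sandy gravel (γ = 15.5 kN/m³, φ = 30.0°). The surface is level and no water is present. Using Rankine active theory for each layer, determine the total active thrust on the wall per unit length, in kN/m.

K_a1 = tan²(45°−24.9°/2) = 0.4074; K_a2 = tan²(45°−30.0°/2) = 0.3333.
Layer 1: σ at base = K_a1 γ₁ h₁ = 11.77 kPa; P₁ = ½×11.77×1.7 = 10.01.
Layer 2: σ_v at top = γ₁h₁ = 28.90; σ_h top = K_a2×28.90 = 9.633; σ_h base = K_a2×(28.90+15.5×1.3) = 16.35.
P₂ = ½(9.633+16.35)×1.3 = 16.89. Total P_a = 10.01+16.89 = 26.90 kN/m.

26.9 kN/m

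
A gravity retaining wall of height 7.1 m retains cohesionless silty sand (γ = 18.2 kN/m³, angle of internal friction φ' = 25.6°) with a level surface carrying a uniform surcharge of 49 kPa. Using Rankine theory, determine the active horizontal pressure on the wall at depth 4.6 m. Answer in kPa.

52.6 kPa

K_a = (1 − sin φ)/(1 + sin φ) = 0.3966.
σ_v = γz + q = 18.2 × 4.6 + 49 = 132.7 kPa.
σ_h = K_a σ_v = 0.3966 × 132.7 = 52.63 kPa.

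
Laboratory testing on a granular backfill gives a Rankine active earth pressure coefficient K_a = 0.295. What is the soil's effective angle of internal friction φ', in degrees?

K_a = tan²(45° − φ/2) ⇒ 45° − φ/2 = arctan(√0.295) = 28.51°.
φ = 2(45° − 28.51°) = 32.98°.

33.0°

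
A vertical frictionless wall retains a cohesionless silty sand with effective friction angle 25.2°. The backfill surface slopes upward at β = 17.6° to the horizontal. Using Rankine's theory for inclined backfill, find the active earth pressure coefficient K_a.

0.497

K_a = cos β · (cos β − √(cos²β − cos²φ)) / (cos β + √(cos²β − cos²φ)).
cos β = 0.9532, cos φ = 0.9048, √(cos²β − cos²φ) = 0.2998.
K_a = 0.9532 × (0.9532 − 0.2998)/(0.9532 + 0.2998) = 0.4971.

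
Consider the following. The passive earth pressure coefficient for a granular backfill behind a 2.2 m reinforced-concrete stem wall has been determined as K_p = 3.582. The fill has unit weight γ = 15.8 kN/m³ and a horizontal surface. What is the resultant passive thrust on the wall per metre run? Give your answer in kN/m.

P = ½ K_p γ H² = 0.5 × 3.582 × 15.8 × 2.2² = 137.0 kN/m.

137 kN/m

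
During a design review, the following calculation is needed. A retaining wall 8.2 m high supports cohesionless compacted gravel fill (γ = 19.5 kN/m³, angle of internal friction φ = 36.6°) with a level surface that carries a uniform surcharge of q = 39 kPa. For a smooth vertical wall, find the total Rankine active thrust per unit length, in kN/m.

K_a = tan²(45° − φ/2) = 0.2530.
Soil triangle: ½ K_a γ H² = 0.5×0.2530×19.5×8.2² = 165.8 kN/m.
Surcharge rectangle: K_a q H = 0.2530×39×8.2 = 80.90 kN/m.
Total = 165.8 + 80.90 = 246.7 kN/m.

247 kN/m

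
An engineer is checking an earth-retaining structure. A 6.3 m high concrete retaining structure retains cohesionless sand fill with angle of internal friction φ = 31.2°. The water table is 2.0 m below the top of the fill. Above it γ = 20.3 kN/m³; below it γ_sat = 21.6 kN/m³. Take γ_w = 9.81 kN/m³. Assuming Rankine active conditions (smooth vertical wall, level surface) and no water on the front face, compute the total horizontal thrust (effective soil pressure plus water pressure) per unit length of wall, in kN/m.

194 kN/m

K_a = tan²(45° − φ/2) = 0.3175.
γ' = 21.6 − 9.81 = 11.79 kN/m³. Depth below WT = 4.3 m.
σ'_h at WT = K_a γ d_w = 12.89 kPa; at base = 12.89 + K_a γ' × 4.3 = 28.99 kPa.
P₁ (0–2.0 m) = ½×12.89×2.0 = 12.89. P₂ (2.0–6.3 m) = ½(12.89+28.99)×4.3 = 90.04.
P_w = ½ γ_w h₂² = 0.5×9.81×4.3² = 90.69. Total = 12.89+90.04+90.69 = 193.6 kN/m.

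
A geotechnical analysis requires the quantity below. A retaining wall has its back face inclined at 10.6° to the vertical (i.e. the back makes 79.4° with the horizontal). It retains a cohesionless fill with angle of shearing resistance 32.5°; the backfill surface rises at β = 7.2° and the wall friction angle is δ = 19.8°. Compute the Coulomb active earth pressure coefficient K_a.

0.390

K_a = sin²(α+φ) / [sin²α · sin(α−δ) · (1 + √{sin(φ+δ)sin(φ−β) / (sin(α−δ)sin(α+β))})²].
With α = 79.4°, φ = 32.5°, δ = 19.8°, β = 7.2°: K_a = 0.3904.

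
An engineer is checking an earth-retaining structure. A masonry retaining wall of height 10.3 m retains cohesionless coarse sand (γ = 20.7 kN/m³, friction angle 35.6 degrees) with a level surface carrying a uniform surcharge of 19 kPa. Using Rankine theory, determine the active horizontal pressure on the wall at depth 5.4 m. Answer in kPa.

K_a = (1 − sin φ)/(1 + sin φ) = 0.2641.
σ_v = γz + q = 20.7 × 5.4 + 19 = 130.8 kPa.
σ_h = K_a σ_v = 0.2641 × 130.8 = 34.54 kPa.

34.5 kPa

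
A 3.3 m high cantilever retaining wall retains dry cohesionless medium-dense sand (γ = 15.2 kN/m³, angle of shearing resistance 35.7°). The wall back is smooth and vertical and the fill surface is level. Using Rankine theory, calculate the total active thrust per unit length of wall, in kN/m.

K_a = tan²(45° − φ/2) = 0.2630.
P_a = ½ K_a γ H² = 0.5 × 0.2630 × 15.2 × 3.3² = 21.77 kN/m.

21.8 kN/m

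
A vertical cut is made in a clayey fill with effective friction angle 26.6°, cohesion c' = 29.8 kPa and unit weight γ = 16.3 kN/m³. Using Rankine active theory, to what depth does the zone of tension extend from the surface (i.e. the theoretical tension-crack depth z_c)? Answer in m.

K_a = tan²(45° − 26.6°/2) = 0.3814; √K_a = 0.6176.
The active pressure is zero where K_a γ z = 2c√K_a, so z_c = 2c/(γ√K_a) = 2×29.8/(16.3×0.6176) = 5.920 m.

5.92 m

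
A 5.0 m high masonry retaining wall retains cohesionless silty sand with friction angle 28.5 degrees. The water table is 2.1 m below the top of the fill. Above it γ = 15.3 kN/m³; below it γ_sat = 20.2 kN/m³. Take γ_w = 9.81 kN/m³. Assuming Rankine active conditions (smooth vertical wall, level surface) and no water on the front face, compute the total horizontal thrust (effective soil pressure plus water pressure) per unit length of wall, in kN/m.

K_a = tan²(45° − φ/2) = 0.3540.
γ' = 20.2 − 9.81 = 10.39 kN/m³. Depth below WT = 2.9 m.
σ'_h at WT = K_a γ d_w = 11.37 kPa; at base = 11.37 + K_a γ' × 2.9 = 22.04 kPa.
P₁ (0–2.1 m) = ½×11.37×2.1 = 11.94. P₂ (2.1–5.0 m) = ½(11.37+22.04)×2.9 = 48.44.
P_w = ½ γ_w h₂² = 0.5×9.81×2.9² = 41.25. Total = 11.94+48.44+41.25 = 101.6 kN/m.

102 kN/m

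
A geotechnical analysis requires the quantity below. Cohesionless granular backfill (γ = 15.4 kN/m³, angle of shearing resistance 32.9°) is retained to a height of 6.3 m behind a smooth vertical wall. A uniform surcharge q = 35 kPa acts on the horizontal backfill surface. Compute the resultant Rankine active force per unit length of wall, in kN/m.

K_a = tan²(45° − φ/2) = 0.2960.
Soil triangle: ½ K_a γ H² = 0.5×0.2960×15.4×6.3² = 90.47 kN/m.
Surcharge rectangle: K_a q H = 0.2960×35×6.3 = 65.27 kN/m.
Total = 90.47 + 65.27 = 155.7 kN/m.

156 kN/m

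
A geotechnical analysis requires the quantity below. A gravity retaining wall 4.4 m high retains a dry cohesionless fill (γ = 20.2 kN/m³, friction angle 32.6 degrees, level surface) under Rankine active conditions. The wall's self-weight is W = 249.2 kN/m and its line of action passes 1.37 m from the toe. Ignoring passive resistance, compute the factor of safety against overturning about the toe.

3.97

K_a = tan²(45° − 32.6°/2) = 0.2997.
P_a = ½K_aγH² = 0.5×0.2997×20.2×4.4² = 58.61 kN/m, acting at H/3 = 1.467 m above the base.
Overturning moment M_o = P_a × H/3 = 58.61 × 1.467 = 85.96.
Resisting moment M_r = W × 1.37 = 249.2 × 1.37 = 341.4.
FS_overturning = M_r/M_o = 341.4/85.96 = 3.972.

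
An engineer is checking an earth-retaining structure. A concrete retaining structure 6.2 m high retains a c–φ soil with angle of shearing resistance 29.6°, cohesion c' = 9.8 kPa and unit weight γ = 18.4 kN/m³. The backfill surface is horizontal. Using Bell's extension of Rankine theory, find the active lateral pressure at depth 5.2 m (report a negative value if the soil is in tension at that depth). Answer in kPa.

21.0 kPa

K_a = (1 − sin φ)/(1 + sin φ) = 0.3387.
σ_a = K_a γ z − 2c√K_a = 0.3387×18.4×5.2 − 2×9.8×0.5820 = 21.00 kPa.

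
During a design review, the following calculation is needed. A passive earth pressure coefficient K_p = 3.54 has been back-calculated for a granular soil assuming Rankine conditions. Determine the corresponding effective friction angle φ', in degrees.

34.0°

K_p = (1+sin φ)/(1−sin φ) ⇒ sin φ = (K_p − 1)/(K_p + 1) = 0.5595.
φ = arcsin(0.5595) = 34.02°.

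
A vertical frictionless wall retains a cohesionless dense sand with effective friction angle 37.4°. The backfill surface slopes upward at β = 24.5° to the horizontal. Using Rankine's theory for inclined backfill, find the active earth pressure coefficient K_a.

0.313

K_a = cos β · (cos β − √(cos²β − cos²φ)) / (cos β + √(cos²β − cos²φ)).
cos β = 0.9100, cos φ = 0.7944, √(cos²β − cos²φ) = 0.4438.
K_a = 0.9100 × (0.9100 − 0.4438)/(0.9100 + 0.4438) = 0.3134.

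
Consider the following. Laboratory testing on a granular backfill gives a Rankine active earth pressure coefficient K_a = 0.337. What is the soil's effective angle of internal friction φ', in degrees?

29.7°

K_a = tan²(45° − φ/2) ⇒ 45° − φ/2 = arctan(√0.337) = 30.14°.
φ = 2(45° − 30.14°) = 29.73°.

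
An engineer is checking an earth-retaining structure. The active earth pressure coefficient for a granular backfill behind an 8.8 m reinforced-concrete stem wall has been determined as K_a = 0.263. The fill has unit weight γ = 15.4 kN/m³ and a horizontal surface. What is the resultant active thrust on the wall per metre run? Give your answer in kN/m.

157 kN/m

P = ½ K_a γ H² = 0.5 × 0.263 × 15.4 × 8.8² = 156.8 kN/m.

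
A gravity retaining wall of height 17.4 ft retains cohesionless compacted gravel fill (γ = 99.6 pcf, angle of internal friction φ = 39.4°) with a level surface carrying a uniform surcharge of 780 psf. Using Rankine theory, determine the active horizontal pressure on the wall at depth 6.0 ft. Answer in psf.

K_a = (1 − sin φ)/(1 + sin φ) = 0.2234.
σ_v = γz + q = 99.6 × 6.0 + 780 = 1378 psf.
σ_h = K_a σ_v = 0.2234 × 1378 = 307.8 psf.

308 psf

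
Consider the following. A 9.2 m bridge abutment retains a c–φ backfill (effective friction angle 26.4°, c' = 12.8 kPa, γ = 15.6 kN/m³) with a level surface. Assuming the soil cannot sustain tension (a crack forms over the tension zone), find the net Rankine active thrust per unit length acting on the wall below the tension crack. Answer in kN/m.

K_a = 0.3844; √K_a = 0.6200.
Tension-crack depth z_c = 2c/(γ√K_a) = 2×12.8/(15.6×0.6200) = 2.647 m.
σ_a at base = K_a γ H − 2c√K_a = 0.3844×15.6×9.2 − 2×12.8×0.6200 = 39.30 kPa.
P_a = ½ × 39.30 × (H − z_c) = 0.5×39.30×6.553 = 128.8 kN/m.

129 kN/m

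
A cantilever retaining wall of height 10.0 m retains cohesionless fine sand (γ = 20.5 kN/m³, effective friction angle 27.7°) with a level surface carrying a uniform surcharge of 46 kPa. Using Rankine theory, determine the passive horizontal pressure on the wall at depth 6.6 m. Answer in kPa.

K_p = (1 + sin φ)/(1 − sin φ) = 2.737.
σ_v = γz + q = 20.5 × 6.6 + 46 = 181.3 kPa.
σ_h = K_p σ_v = 2.737 × 181.3 = 496.3 kPa.

496 kPa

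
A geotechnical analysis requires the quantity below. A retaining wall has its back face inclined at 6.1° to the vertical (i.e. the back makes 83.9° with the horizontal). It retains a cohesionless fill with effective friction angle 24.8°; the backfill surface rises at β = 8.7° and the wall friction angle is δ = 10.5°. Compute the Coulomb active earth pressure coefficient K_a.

K_a = sin²(α+φ) / [sin²α · sin(α−δ) · (1 + √{sin(φ+δ)sin(φ−β) / (sin(α−δ)sin(α+β))})²].
With α = 83.9°, φ = 24.8°, δ = 10.5°, β = 8.7°: K_a = 0.4769.

0.477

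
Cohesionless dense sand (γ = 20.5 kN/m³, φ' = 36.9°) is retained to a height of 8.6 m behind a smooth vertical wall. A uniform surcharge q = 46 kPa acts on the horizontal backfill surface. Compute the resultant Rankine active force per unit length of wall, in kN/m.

K_a = tan²(45° − φ/2) = 0.2497.
Soil triangle: ½ K_a γ H² = 0.5×0.2497×20.5×8.6² = 189.3 kN/m.
Surcharge rectangle: K_a q H = 0.2497×46×8.6 = 98.77 kN/m.
Total = 189.3 + 98.77 = 288.0 kN/m.

288 kN/m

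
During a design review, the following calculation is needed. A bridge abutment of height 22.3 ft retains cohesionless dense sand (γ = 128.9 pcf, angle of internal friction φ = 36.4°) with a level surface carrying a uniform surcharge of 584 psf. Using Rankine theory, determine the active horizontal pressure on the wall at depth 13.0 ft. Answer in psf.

K_a = (1 − sin φ)/(1 + sin φ) = 0.2552.
σ_v = γz + q = 128.9 × 13.0 + 584 = 2260 psf.
σ_h = K_a σ_v = 0.2552 × 2260 = 576.6 psf.

577 psf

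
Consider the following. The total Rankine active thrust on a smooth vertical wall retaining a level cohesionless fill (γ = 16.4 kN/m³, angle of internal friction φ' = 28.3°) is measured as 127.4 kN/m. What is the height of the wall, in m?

6.60 m

K_a = 0.3568. P_a = ½ K_a γ H² ⇒ H = √(2P_a/(K_a γ)).
H = √(2×127.4/(0.3568×16.4)) = 6.599 m.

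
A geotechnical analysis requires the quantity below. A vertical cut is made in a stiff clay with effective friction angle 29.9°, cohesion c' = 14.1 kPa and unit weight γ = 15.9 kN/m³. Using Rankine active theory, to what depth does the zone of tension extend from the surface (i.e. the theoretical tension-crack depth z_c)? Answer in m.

K_a = tan²(45° − 29.9°/2) = 0.3347; √K_a = 0.5785.
The active pressure is zero where K_a γ z = 2c√K_a, so z_c = 2c/(γ√K_a) = 2×14.1/(15.9×0.5785) = 3.066 m.

3.07 m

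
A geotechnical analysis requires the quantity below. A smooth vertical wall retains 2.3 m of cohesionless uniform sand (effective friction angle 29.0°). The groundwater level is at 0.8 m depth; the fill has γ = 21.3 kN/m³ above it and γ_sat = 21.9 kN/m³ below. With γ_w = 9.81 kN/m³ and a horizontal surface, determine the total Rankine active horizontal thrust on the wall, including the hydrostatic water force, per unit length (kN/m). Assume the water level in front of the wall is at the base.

27.0 kN/m

K_a = tan²(45° − φ/2) = 0.3470.
γ' = 21.9 − 9.81 = 12.09 kN/m³. Depth below WT = 1.5 m.
σ'_h at WT = K_a γ d_w = 5.912 kPa; at base = 5.912 + K_a γ' × 1.5 = 12.20 kPa.
P₁ (0–0.8 m) = ½×5.912×0.8 = 2.365. P₂ (0.8–2.3 m) = ½(5.912+12.20)×1.5 = 13.59.
P_w = ½ γ_w h₂² = 0.5×9.81×1.5² = 11.04. Total = 2.365+13.59+11.04 = 26.99 kN/m.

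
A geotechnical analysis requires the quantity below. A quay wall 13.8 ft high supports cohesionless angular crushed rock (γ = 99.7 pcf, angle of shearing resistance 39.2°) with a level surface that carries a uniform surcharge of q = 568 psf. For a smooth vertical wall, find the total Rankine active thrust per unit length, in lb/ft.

K_a = tan²(45° − φ/2) = 0.2255.
Soil triangle: ½ K_a γ H² = 0.5×0.2255×99.7×13.8² = 2140 lb/ft.
Surcharge rectangle: K_a q H = 0.2255×568×13.8 = 1767 lb/ft.
Total = 2140 + 1767 = 3908 lb/ft.

3910 lb/ft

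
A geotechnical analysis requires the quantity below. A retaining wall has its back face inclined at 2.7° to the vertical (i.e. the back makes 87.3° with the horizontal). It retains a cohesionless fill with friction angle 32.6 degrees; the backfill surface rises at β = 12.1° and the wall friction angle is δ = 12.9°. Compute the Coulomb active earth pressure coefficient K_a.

K_a = sin²(α+φ) / [sin²α · sin(α−δ) · (1 + √{sin(φ+δ)sin(φ−β) / (sin(α−δ)sin(α+β))})²].
With α = 87.3°, φ = 32.6°, δ = 12.9°, β = 12.1°: K_a = 0.3417.

0.342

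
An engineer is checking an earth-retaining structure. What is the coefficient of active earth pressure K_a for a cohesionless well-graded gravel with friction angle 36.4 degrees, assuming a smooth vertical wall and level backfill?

K_a = tan²(45° − φ/2) = tan²(26.80°) = 0.2552.

0.255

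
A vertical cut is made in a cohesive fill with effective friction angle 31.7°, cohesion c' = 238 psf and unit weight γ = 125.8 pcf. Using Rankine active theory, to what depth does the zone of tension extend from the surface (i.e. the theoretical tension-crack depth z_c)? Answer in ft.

K_a = tan²(45° − 31.7°/2) = 0.3111; √K_a = 0.5577.
The active pressure is zero where K_a γ z = 2c√K_a, so z_c = 2c/(γ√K_a) = 2×238/(125.8×0.5577) = 6.784 ft.

6.78 ft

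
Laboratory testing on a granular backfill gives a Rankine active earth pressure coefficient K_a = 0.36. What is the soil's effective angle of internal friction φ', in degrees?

K_a = tan²(45° − φ/2) ⇒ 45° − φ/2 = arctan(√0.36) = 30.96°.
φ = 2(45° − 30.96°) = 28.07°.

28.1°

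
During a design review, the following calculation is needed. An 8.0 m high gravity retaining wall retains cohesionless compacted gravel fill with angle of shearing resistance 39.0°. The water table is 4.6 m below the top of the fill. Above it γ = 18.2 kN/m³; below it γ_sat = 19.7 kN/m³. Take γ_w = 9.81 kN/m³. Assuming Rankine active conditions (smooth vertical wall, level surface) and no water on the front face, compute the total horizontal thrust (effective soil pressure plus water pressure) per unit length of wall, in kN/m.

K_a = tan²(45° − φ/2) = 0.2275.
γ' = 19.7 − 9.81 = 9.890 kN/m³. Depth below WT = 3.4 m.
σ'_h at WT = K_a γ d_w = 19.05 kPa; at base = 19.05 + K_a γ' × 3.4 = 26.70 kPa.
P₁ (0–4.6 m) = ½×19.05×4.6 = 43.81. P₂ (4.6–8.0 m) = ½(19.05+26.70)×3.4 = 77.76.
P_w = ½ γ_w h₂² = 0.5×9.81×3.4² = 56.70. Total = 43.81+77.76+56.70 = 178.3 kN/m.

178 kN/m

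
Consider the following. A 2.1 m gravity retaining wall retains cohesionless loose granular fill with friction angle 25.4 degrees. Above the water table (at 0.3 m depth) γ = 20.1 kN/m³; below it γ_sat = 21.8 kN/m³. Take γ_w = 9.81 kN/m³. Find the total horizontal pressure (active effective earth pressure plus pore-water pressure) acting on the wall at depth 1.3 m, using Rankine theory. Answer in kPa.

K_a = (1 − sin φ)/(1 + sin φ) = 0.3996.
γ' = 21.8 − 9.81 = 11.99 kN/m³.
Effective vertical stress at 1.3 m: σ'_v = 20.1×0.3 + 11.99×1.00 = 18.02 kPa.
σ'_h = K_a σ'_v = 0.3996 × 18.02 = 7.202 kPa; u = γ_w × 1.00 = 9.810 kPa.
Total σ_h = 7.202 + 9.810 = 17.01 kPa.

17.0 kPa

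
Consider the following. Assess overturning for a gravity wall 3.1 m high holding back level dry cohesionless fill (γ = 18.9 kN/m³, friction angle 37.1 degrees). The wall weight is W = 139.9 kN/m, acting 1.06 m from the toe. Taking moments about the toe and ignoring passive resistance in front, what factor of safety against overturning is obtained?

K_a = tan²(45° − 37.1°/2) = 0.2475.
P_a = ½K_aγH² = 0.5×0.2475×18.9×3.1² = 22.48 kN/m, acting at H/3 = 1.033 m above the base.
Overturning moment M_o = P_a × H/3 = 22.48 × 1.033 = 23.23.
Resisting moment M_r = W × 1.06 = 139.9 × 1.06 = 148.3.
FS_overturning = M_r/M_o = 148.3/23.23 = 6.385.

6.38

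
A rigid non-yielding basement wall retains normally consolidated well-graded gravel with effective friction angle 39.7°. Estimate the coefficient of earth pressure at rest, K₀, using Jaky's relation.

0.361

K₀ = 1 − sin φ' = 1 − sin 39.7° = 0.3612.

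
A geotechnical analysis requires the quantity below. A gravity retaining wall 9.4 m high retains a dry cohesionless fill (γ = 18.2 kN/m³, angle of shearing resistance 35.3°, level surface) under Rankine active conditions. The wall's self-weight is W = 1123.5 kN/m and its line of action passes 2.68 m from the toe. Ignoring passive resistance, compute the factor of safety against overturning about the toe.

K_a = tan²(45° − 35.3°/2) = 0.2675.
P_a = ½K_aγH² = 0.5×0.2675×18.2×9.4² = 215.1 kN/m, acting at H/3 = 3.133 m above the base.
Overturning moment M_o = P_a × H/3 = 215.1 × 3.133 = 674.1.
Resisting moment M_r = W × 2.68 = 1123.5 × 2.68 = 3011.
FS_overturning = M_r/M_o = 3011/674.1 = 4.467.

4.47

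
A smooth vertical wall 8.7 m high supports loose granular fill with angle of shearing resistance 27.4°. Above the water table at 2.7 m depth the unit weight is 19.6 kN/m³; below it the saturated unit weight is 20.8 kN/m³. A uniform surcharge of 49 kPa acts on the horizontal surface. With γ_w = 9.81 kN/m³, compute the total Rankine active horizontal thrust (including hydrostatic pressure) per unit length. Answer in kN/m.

551 kN/m

K_a = tan²(45° − φ/2) = 0.3697.
γ' = 20.8 − 9.81 = 10.99 kN/m³. h₂ = H − d_w = 6.0 m.
σ'_h: at surface K_a·q = 18.11; at WT K_a(q+γd_w) = 37.68; at base K_a(q+γd_w+γ'h₂) = 62.05 kPa.
P₁ = ½(18.11+37.68)×2.7 = 75.32; P₂ = ½(37.68+62.05)×6.0 = 299.2; P_w = ½γ_w h₂² = 176.6.
Total = 75.32+299.2+176.6 = 551.1 kN/m.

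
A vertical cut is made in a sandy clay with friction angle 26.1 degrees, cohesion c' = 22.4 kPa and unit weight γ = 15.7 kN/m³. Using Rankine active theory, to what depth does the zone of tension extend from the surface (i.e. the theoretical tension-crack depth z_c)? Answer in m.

K_a = tan²(45° − 26.1°/2) = 0.3889; √K_a = 0.6237.
The active pressure is zero where K_a γ z = 2c√K_a, so z_c = 2c/(γ√K_a) = 2×22.4/(15.7×0.6237) = 4.575 m.

4.58 m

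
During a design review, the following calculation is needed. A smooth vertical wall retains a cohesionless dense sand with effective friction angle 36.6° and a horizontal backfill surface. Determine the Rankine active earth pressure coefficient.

0.253

K_a = tan²(45° − φ/2) = tan²(26.70°) = 0.2530.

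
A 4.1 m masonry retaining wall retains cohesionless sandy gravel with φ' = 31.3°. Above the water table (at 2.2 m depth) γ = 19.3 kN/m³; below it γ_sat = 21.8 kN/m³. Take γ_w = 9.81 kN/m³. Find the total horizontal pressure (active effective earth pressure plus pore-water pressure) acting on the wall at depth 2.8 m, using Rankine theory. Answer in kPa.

K_a = (1 − sin φ)/(1 + sin φ) = 0.3162.
γ' = 21.8 − 9.81 = 11.99 kN/m³.
Effective vertical stress at 2.8 m: σ'_v = 19.3×2.2 + 11.99×0.600 = 49.65 kPa.
σ'_h = K_a σ'_v = 0.3162 × 49.65 = 15.70 kPa; u = γ_w × 0.600 = 5.886 kPa.
Total σ_h = 15.70 + 5.886 = 21.59 kPa.

21.6 kPa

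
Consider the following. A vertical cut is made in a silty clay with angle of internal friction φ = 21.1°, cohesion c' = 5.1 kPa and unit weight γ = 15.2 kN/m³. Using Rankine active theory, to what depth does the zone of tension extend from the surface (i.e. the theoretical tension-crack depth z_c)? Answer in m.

0.978 m

K_a = tan²(45° − 21.1°/2) = 0.4706; √K_a = 0.6860.
The active pressure is zero where K_a γ z = 2c√K_a, so z_c = 2c/(γ√K_a) = 2×5.1/(15.2×0.6860) = 0.9782 m.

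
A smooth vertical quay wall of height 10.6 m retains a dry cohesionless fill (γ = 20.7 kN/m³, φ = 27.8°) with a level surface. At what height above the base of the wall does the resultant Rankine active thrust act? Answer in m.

3.53 m

K_a = 0.3639.
The pressure distribution is triangular, so the resultant acts at H/3 above the base = 10.6/3 = 3.533 m.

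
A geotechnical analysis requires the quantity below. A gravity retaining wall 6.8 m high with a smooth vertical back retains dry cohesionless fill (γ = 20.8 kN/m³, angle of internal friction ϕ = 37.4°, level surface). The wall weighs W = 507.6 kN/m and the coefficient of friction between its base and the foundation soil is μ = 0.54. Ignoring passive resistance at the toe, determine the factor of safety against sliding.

2.33

K_a = tan²(45° − 37.4°/2) = 0.2443.
P_a = ½K_aγH² = 0.5×0.2443×20.8×6.8² = 117.5 kN/m, acting at H/3 = 2.267 m above the base.
FS_sliding = μW / P_a = 0.54×507.6 / 117.5 = 2.333.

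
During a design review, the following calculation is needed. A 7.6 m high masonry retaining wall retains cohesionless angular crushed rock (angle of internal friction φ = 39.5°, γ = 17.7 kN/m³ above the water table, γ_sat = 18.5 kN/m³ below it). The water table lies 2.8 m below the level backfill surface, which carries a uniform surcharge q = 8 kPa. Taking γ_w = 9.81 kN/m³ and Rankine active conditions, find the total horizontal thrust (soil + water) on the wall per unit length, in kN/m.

217 kN/m

K_a = tan²(45° − φ/2) = 0.2224.
γ' = 18.5 − 9.81 = 8.690 kN/m³. h₂ = H − d_w = 4.8 m.
σ'_h: at surface K_a·q = 1.779; at WT K_a(q+γd_w) = 12.80; at base K_a(q+γd_w+γ'h₂) = 22.08 kPa.
P₁ = ½(1.779+12.80)×2.8 = 20.42; P₂ = ½(12.80+22.08)×4.8 = 83.72; P_w = ½γ_w h₂² = 113.0.
Total = 20.42+83.72+113.0 = 217.2 kN/m.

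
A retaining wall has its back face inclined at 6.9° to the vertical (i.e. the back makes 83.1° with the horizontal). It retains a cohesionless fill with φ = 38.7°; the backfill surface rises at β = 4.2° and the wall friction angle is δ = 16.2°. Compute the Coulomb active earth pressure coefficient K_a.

0.272

K_a = sin²(α+φ) / [sin²α · sin(α−δ) · (1 + √{sin(φ+δ)sin(φ−β) / (sin(α−δ)sin(α+β))})²].
With α = 83.1°, φ = 38.7°, δ = 16.2°, β = 4.2°: K_a = 0.2724.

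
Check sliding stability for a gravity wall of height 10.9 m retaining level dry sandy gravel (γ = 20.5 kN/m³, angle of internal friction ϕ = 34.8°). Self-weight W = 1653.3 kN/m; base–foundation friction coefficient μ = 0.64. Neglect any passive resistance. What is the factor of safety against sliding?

3.18

K_a = tan²(45° − 34.8°/2) = 0.2733.
P_a = ½K_aγH² = 0.5×0.2733×20.5×10.9² = 332.8 kN/m, acting at H/3 = 3.633 m above the base.
FS_sliding = μW / P_a = 0.64×1653.3 / 332.8 = 3.179.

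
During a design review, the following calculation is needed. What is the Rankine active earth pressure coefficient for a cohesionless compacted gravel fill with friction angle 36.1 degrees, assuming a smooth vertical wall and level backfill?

K_a = tan²(45° − φ/2) = tan²(26.95°) = 0.2585.

0.258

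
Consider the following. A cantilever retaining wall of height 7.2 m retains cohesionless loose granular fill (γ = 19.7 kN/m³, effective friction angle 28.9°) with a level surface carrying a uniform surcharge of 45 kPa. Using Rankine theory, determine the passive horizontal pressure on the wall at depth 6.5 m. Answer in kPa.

497 kPa

K_p = (1 + sin φ)/(1 − sin φ) = 2.871.
σ_v = γz + q = 19.7 × 6.5 + 45 = 173.0 kPa.
σ_h = K_p σ_v = 2.871 × 173.0 = 496.8 kPa.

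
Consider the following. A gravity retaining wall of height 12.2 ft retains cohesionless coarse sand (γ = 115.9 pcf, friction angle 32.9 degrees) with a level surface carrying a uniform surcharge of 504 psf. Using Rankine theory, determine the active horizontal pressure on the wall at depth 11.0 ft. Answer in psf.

K_a = (1 − sin φ)/(1 + sin φ) = 0.2960.
σ_v = γz + q = 115.9 × 11.0 + 504 = 1779 psf.
σ_h = K_a σ_v = 0.2960 × 1779 = 526.6 psf.

527 psf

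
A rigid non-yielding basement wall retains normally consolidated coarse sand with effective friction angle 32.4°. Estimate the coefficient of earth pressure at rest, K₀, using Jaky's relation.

0.464

K₀ = 1 − sin φ' = 1 − sin 32.4° = 0.4642.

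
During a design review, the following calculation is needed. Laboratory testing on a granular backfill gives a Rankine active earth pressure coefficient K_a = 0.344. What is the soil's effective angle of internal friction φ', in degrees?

29.2°

K_a = tan²(45° − φ/2) ⇒ 45° − φ/2 = arctan(√0.344) = 30.39°.
φ = 2(45° − 30.39°) = 29.22°.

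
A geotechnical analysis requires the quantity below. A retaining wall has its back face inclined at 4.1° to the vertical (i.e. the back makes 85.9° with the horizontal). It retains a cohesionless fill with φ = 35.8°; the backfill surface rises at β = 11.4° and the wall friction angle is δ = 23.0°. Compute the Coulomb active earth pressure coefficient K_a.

0.307

K_a = sin²(α+φ) / [sin²α · sin(α−δ) · (1 + √{sin(φ+δ)sin(φ−β) / (sin(α−δ)sin(α+β))})²].
With α = 85.9°, φ = 35.8°, δ = 23.0°, β = 11.4°: K_a = 0.3066.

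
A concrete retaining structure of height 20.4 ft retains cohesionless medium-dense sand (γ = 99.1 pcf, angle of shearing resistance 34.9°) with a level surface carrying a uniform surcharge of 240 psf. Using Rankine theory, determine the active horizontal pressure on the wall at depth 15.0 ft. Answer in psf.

470 psf

K_a = (1 − sin φ)/(1 + sin φ) = 0.2721.
σ_v = γz + q = 99.1 × 15.0 + 240 = 1726 psf.
σ_h = K_a σ_v = 0.2721 × 1726 = 469.9 psf.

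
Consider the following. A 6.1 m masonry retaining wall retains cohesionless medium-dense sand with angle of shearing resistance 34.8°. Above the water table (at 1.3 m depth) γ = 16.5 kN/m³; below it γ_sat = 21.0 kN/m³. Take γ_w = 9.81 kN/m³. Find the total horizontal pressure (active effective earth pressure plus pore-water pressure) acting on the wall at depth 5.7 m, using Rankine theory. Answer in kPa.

62.5 kPa

K_a = (1 − sin φ)/(1 + sin φ) = 0.2733.
γ' = 21.0 − 9.81 = 11.19 kN/m³.
Effective vertical stress at 5.7 m: σ'_v = 16.5×1.3 + 11.19×4.40 = 70.69 kPa.
σ'_h = K_a σ'_v = 0.2733 × 70.69 = 19.32 kPa; u = γ_w × 4.40 = 43.16 kPa.
Total σ_h = 19.32 + 43.16 = 62.48 kPa.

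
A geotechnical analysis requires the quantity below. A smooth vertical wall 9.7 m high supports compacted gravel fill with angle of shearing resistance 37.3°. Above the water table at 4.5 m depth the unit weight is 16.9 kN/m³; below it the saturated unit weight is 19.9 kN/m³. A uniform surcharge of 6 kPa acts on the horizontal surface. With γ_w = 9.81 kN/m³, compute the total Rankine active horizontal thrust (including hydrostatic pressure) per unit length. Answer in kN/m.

319 kN/m

K_a = tan²(45° − φ/2) = 0.2453.
γ' = 19.9 − 9.81 = 10.09 kN/m³. h₂ = H − d_w = 5.2 m.
σ'_h: at surface K_a·q = 1.472; at WT K_a(q+γd_w) = 20.13; at base K_a(q+γd_w+γ'h₂) = 33.00 kPa.
P₁ = ½(1.472+20.13)×4.5 = 48.60; P₂ = ½(20.13+33.00)×5.2 = 138.1; P_w = ½γ_w h₂² = 132.6.
Total = 48.60+138.1+132.6 = 319.4 kN/m.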